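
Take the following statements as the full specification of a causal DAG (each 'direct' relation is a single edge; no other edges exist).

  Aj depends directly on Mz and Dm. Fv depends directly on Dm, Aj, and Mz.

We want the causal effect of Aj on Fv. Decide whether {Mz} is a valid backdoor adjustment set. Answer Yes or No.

No

Backdoor paths from Aj to Fv (paths whose first edge points into Aj):
  P1: Aj <- Mz -> Fv
  P2: Aj <- Dm -> Fv
Condition 1 (no descendant of Aj in the set): holds — descendants of Aj are {Fv}; none are in {Mz}.
Condition 2 (every backdoor path blocked by {Mz}):
  P1: blocked at fork node Mz ∈ conditioning set.
  P2: open — no interior node is in the conditioning set.
{Mz} does not satisfy the backdoor criterion.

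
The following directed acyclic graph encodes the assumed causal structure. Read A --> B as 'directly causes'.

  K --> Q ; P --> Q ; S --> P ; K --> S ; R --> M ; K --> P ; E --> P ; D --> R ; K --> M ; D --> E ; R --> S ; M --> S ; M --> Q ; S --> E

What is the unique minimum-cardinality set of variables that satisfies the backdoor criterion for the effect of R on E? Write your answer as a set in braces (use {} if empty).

Variables eligible for adjustment (non-descendants of R, excluding R and E): {D, K}.
Backdoor paths from R to E:
  P1: R <- D -> E
The empty set is not sufficient: P1 (R <- D -> E) has no collider blocking it and no conditioned non-collider, so it is open.
Try {D}:
  P1: blocked at fork node D ∈ conditioning set.
{D} contains no descendant of R and blocks every backdoor path.
No other singleton works — e.g. {K} leaves P1 open — so {D} is the unique smallest valid adjustment set.

{D}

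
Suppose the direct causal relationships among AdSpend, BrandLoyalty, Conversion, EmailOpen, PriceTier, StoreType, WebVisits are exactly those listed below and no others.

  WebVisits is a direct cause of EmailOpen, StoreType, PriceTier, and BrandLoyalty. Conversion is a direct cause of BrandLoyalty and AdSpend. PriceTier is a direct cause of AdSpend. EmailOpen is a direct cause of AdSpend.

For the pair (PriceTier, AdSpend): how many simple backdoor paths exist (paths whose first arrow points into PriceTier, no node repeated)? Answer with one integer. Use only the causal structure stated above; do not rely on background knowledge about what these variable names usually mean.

A backdoor path from PriceTier to AdSpend is any simple undirected path whose first edge points into PriceTier (i.e. leaves PriceTier via a parent).
Parents of PriceTier: {WebVisits}.
Enumerating:
  P1: PriceTier <- WebVisits -> EmailOpen -> AdSpend
  P2: PriceTier <- WebVisits -> BrandLoyalty <- Conversion -> AdSpend
That exhausts the simple backdoor paths. Count: 2.

2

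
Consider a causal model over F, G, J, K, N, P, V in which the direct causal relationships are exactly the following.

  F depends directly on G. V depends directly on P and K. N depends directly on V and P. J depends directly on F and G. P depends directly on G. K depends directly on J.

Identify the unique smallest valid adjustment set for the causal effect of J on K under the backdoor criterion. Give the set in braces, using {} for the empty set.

{}

Variables eligible for adjustment (non-descendants of J, excluding J and K): {F, G, P}.
Backdoor paths from J to K:
  P1: J <- G -> P -> V <- K
  P2: J <- G -> P -> N <- V <- K
  P3: J <- F <- G -> P -> V <- K
  P4: J <- F <- G -> P -> N <- V <- K
Each backdoor path contains an unconditioned collider, so every path is already blocked with the empty conditioning set:
  P1: blocked at collider V (neither it nor any descendant is in the conditioning set).
  P2: blocked at collider N (neither it nor any descendant is in the conditioning set).
  P3: blocked at collider V (neither it nor any descendant is in the conditioning set).
  P4: blocked at collider N (neither it nor any descendant is in the conditioning set).
The empty set is therefore the unique smallest valid set.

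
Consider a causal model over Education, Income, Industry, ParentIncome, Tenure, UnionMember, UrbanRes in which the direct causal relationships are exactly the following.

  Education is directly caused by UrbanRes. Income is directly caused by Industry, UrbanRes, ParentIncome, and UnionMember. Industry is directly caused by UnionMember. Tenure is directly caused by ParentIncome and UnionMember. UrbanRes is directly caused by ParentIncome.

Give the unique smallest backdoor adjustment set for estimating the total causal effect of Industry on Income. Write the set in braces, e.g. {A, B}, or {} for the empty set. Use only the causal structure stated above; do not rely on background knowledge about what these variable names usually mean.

Variables eligible for adjustment (non-descendants of Industry, excluding Industry and Income): {Education, ParentIncome, Tenure, UnionMember, UrbanRes}.
Backdoor paths from Industry to Income:
  P1: Industry <- UnionMember -> Income
  P2: Industry <- UnionMember -> Tenure <- ParentIncome -> UrbanRes -> Income
  P3: Industry <- UnionMember -> Tenure <- ParentIncome -> Income
The empty set is not sufficient: P1 (Industry <- UnionMember -> Income) has no collider blocking it and no conditioned non-collider, so it is open.
Try {UnionMember}:
  P1: blocked at fork node UnionMember ∈ conditioning set.
  P2: blocked at fork node UnionMember ∈ conditioning set.
  P3: blocked at fork node UnionMember ∈ conditioning set.
{UnionMember} contains no descendant of Industry and blocks every backdoor path.
No other singleton works — e.g. {ParentIncome} leaves P1 open — so {UnionMember} is the unique smallest valid adjustment set.

{UnionMember}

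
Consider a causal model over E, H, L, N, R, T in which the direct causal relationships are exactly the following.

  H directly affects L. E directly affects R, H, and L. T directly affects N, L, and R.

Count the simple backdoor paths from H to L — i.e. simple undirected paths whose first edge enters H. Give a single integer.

2

A backdoor path from H to L is any simple undirected path whose first edge points into H (i.e. leaves H via a parent).
Parents of H: {E}.
Enumerating:
  P1: H <- E -> L
  P2: H <- E -> R <- T -> L
That exhausts the simple backdoor paths. Count: 2.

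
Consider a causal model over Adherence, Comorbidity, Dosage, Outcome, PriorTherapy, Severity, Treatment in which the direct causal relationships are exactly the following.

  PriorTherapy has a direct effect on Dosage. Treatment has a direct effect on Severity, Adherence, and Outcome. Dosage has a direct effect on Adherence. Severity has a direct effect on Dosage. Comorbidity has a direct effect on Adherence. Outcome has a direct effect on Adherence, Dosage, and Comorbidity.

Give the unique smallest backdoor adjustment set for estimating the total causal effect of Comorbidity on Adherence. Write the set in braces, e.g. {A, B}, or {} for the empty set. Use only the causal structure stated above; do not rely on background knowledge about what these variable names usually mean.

Variables eligible for adjustment (non-descendants of Comorbidity, excluding Comorbidity and Adherence): {Dosage, Outcome, PriorTherapy, Severity, Treatment}.
Backdoor paths from Comorbidity to Adherence:
  P1: Comorbidity <- Outcome <- Treatment -> Severity -> Dosage -> Adherence
  P2: Comorbidity <- Outcome <- Treatment -> Adherence
  P3: Comorbidity <- Outcome -> Dosage <- Severity <- Treatment -> Adherence
  P4: Comorbidity <- Outcome -> Dosage -> Adherence
  P5: Comorbidity <- Outcome -> Adherence
The empty set is not sufficient: P1 (Comorbidity <- Outcome <- Treatment -> Severity -> Dosage -> Adherence) has no collider blocking it and no conditioned non-collider, so it is open.
Try {Outcome}:
  P1: blocked at chain node Outcome ∈ conditioning set.
  P2: blocked at chain node Outcome ∈ conditioning set.
  P3: blocked at fork node Outcome ∈ conditioning set.
  P4: blocked at fork node Outcome ∈ conditioning set.
  P5: blocked at fork node Outcome ∈ conditioning set.
{Outcome} contains no descendant of Comorbidity and blocks every backdoor path.
No other singleton works — e.g. {PriorTherapy} leaves P1 open — so {Outcome} is the unique smallest valid adjustment set.

{Outcome}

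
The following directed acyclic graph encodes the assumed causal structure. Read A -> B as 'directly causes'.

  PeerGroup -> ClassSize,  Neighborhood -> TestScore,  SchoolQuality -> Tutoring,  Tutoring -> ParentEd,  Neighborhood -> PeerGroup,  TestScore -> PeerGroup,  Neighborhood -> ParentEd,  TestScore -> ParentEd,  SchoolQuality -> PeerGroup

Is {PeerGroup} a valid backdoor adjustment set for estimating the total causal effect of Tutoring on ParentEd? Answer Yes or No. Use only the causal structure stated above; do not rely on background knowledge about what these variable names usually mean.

No

Backdoor paths from Tutoring to ParentEd (paths whose first edge points into Tutoring):
  P1: Tutoring <- SchoolQuality -> PeerGroup <- Neighborhood -> TestScore -> ParentEd
  P2: Tutoring <- SchoolQuality -> PeerGroup <- Neighborhood -> ParentEd
  P3: Tutoring <- SchoolQuality -> PeerGroup <- TestScore <- Neighborhood -> ParentEd
  P4: Tutoring <- SchoolQuality -> PeerGroup <- TestScore -> ParentEd
Condition 1 (no descendant of Tutoring in the set): holds — descendants of Tutoring are {ParentEd}; none are in {PeerGroup}.
Condition 2 (every backdoor path blocked by {PeerGroup}):
  P1: open — collider(s) PeerGroup are conditioned on (or have a conditioned descendant) and no non-collider on the path is in the set.
  P2: open — collider(s) PeerGroup are conditioned on (or have a conditioned descendant) and no non-collider on the path is in the set.
  P3: open — collider(s) PeerGroup are conditioned on (or have a conditioned descendant) and no non-collider on the path is in the set.
  P4: open — collider(s) PeerGroup are conditioned on (or have a conditioned descendant) and no non-collider on the path is in the set.
{PeerGroup} does not satisfy the backdoor criterion.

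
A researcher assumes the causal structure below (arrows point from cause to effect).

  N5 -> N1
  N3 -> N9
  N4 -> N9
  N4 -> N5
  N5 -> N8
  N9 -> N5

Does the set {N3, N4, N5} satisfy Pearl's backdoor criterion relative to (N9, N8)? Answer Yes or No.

Backdoor paths from N9 to N8 (paths whose first edge points into N9):
  P1: N9 <- N4 -> N5 -> N8
Condition 1 (no descendant of N9 in the set): FAILS — N5 is a descendant of N9.
Condition 2 (every backdoor path blocked by {N3, N4, N5}):
  P1: blocked at fork node N4 ∈ conditioning set.
{N3, N4, N5} does not satisfy the backdoor criterion.

No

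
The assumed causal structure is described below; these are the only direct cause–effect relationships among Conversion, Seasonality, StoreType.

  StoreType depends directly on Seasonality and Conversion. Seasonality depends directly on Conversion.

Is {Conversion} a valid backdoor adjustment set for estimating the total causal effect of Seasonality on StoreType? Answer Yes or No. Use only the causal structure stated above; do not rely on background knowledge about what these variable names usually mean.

Yes

Backdoor paths from Seasonality to StoreType (paths whose first edge points into Seasonality):
  P1: Seasonality <- Conversion -> StoreType
Condition 1 (no descendant of Seasonality in the set): holds — descendants of Seasonality are {StoreType}; none are in {Conversion}.
Condition 2 (every backdoor path blocked by {Conversion}):
  P1: blocked at fork node Conversion ∈ conditioning set.
{Conversion} satisfies the backdoor criterion.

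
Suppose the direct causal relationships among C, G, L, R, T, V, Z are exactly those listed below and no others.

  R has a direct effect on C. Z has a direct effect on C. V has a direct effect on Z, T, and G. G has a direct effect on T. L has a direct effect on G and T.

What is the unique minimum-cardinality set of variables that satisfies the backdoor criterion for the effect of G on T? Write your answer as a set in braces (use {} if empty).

Variables eligible for adjustment (non-descendants of G, excluding G and T): {C, L, R, V, Z}.
Backdoor paths from G to T:
  P1: G <- V -> T
  P2: G <- L -> T
The empty set is not sufficient: P1 (G <- V -> T) has no collider blocking it and no conditioned non-collider, so it is open.
Try {L, V}:
  P1: blocked at fork node V ∈ conditioning set.
  P2: blocked at fork node L ∈ conditioning set.
{L, V} contains no descendant of G and blocks every backdoor path.
Every element of {L, V} is needed (dropping L leaves P2 open; dropping V leaves P1 open), so no proper subset is valid.
Among all size-2 subsets of the eligible variables, only {L, V} blocks every backdoor path, so it is the unique smallest valid adjustment set.

{L, V}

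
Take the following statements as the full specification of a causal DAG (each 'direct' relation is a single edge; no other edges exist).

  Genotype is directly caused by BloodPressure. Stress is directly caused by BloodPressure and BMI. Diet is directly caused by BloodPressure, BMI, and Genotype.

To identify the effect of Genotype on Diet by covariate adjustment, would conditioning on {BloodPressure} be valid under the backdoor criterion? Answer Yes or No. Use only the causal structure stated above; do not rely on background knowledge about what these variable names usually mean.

Backdoor paths from Genotype to Diet (paths whose first edge points into Genotype):
  P1: Genotype <- BloodPressure -> Stress <- BMI -> Diet
  P2: Genotype <- BloodPressure -> Diet
Condition 1 (no descendant of Genotype in the set): holds — descendants of Genotype are {Diet}; none are in {BloodPressure}.
Condition 2 (every backdoor path blocked by {BloodPressure}):
  P1: blocked at fork node BloodPressure ∈ conditioning set.
  P2: blocked at fork node BloodPressure ∈ conditioning set.
{BloodPressure} satisfies the backdoor criterion.

Yes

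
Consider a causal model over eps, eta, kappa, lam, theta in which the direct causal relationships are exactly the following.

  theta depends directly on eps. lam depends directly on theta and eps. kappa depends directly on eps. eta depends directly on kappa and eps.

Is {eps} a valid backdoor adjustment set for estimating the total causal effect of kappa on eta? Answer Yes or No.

Backdoor paths from kappa to eta (paths whose first edge points into kappa):
  P1: kappa <- eps -> eta
Condition 1 (no descendant of kappa in the set): holds — descendants of kappa are {eta}; none are in {eps}.
Condition 2 (every backdoor path blocked by {eps}):
  P1: blocked at fork node eps ∈ conditioning set.
{eps} satisfies the backdoor criterion.

Yes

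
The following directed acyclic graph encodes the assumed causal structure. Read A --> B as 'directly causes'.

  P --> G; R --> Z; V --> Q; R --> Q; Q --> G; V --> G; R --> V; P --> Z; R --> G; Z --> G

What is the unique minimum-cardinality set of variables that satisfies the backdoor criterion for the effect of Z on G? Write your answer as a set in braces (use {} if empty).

Variables eligible for adjustment (non-descendants of Z, excluding Z and G): {P, Q, R, V}.
Backdoor paths from Z to G:
  P1: Z <- P -> G
  P2: Z <- R -> V -> Q -> G
  P3: Z <- R -> V -> G
  P4: Z <- R -> Q <- V -> G
  P5: Z <- R -> Q -> G
  P6: Z <- R -> G
The empty set is not sufficient: P1 (Z <- P -> G) has no collider blocking it and no conditioned non-collider, so it is open.
Try {P, R}:
  P1: blocked at fork node P ∈ conditioning set.
  P2: blocked at fork node R ∈ conditioning set.
  P3: blocked at fork node R ∈ conditioning set.
  P4: blocked at fork node R ∈ conditioning set.
  P5: blocked at fork node R ∈ conditioning set.
  P6: blocked at fork node R ∈ conditioning set.
{P, R} contains no descendant of Z and blocks every backdoor path.
Every element of {P, R} is needed (dropping P leaves P1 open; dropping R leaves P2 open), so no proper subset is valid.
Among all size-2 subsets of the eligible variables, only {P, R} blocks every backdoor path, so it is the unique smallest valid adjustment set.

{P, R}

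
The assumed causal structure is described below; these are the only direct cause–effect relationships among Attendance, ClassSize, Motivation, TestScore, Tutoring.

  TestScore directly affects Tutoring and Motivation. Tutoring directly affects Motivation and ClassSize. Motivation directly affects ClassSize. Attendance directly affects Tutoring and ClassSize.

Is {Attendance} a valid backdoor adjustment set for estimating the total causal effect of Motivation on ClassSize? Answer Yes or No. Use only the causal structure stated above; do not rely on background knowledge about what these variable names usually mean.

Backdoor paths from Motivation to ClassSize (paths whose first edge points into Motivation):
  P1: Motivation <- TestScore -> Tutoring <- Attendance -> ClassSize
  P2: Motivation <- TestScore -> Tutoring -> ClassSize
  P3: Motivation <- Tutoring <- Attendance -> ClassSize
  P4: Motivation <- Tutoring -> ClassSize
Condition 1 (no descendant of Motivation in the set): holds — descendants of Motivation are {ClassSize}; none are in {Attendance}.
Condition 2 (every backdoor path blocked by {Attendance}):
  P1: blocked at collider Tutoring (neither it nor any descendant is in the conditioning set).
  P2: open — no interior node is in the conditioning set.
  P3: blocked at fork node Attendance ∈ conditioning set.
  P4: open — no interior node is in the conditioning set.
{Attendance} does not satisfy the backdoor criterion.

No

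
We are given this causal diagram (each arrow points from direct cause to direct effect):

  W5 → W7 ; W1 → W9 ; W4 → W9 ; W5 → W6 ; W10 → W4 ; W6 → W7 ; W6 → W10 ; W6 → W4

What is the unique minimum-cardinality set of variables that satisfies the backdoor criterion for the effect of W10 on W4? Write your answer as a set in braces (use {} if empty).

{W6}

Variables eligible for adjustment (non-descendants of W10, excluding W10 and W4): {W1, W5, W6, W7}.
Backdoor paths from W10 to W4:
  P1: W10 <- W6 -> W4
The empty set is not sufficient: P1 (W10 <- W6 -> W4) has no collider blocking it and no conditioned non-collider, so it is open.
Try {W6}:
  P1: blocked at fork node W6 ∈ conditioning set.
{W6} contains no descendant of W10 and blocks every backdoor path.
No other singleton works — e.g. {W5} leaves P1 open — so {W6} is the unique smallest valid adjustment set.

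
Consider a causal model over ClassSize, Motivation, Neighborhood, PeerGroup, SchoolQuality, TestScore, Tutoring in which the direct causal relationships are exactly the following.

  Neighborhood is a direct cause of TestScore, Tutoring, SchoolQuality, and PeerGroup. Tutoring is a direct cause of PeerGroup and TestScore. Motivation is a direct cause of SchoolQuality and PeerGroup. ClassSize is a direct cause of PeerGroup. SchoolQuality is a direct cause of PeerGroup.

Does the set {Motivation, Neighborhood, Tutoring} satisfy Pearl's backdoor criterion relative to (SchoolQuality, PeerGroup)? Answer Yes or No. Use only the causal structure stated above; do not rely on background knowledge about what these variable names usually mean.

Yes

Backdoor paths from SchoolQuality to PeerGroup (paths whose first edge points into SchoolQuality):
  P1: SchoolQuality <- Neighborhood -> Tutoring -> PeerGroup
  P2: SchoolQuality <- Neighborhood -> TestScore <- Tutoring -> PeerGroup
  P3: SchoolQuality <- Neighborhood -> PeerGroup
  P4: SchoolQuality <- Motivation -> PeerGroup
Condition 1 (no descendant of SchoolQuality in the set): holds — descendants of SchoolQuality are {PeerGroup}; none are in {Motivation, Neighborhood, Tutoring}.
Condition 2 (every backdoor path blocked by {Motivation, Neighborhood, Tutoring}):
  P1: blocked at fork node Neighborhood ∈ conditioning set.
  P2: blocked at fork node Neighborhood ∈ conditioning set.
  P3: blocked at fork node Neighborhood ∈ conditioning set.
  P4: blocked at fork node Motivation ∈ conditioning set.
{Motivation, Neighborhood, Tutoring} satisfies the backdoor criterion.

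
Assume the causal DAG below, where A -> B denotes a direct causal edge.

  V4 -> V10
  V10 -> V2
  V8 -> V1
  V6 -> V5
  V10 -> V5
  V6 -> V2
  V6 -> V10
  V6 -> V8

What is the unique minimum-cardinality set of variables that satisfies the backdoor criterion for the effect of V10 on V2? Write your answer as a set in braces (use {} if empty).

Variables eligible for adjustment (non-descendants of V10, excluding V10 and V2): {V1, V4, V6, V8}.
Backdoor paths from V10 to V2:
  P1: V10 <- V6 -> V2
The empty set is not sufficient: P1 (V10 <- V6 -> V2) has no collider blocking it and no conditioned non-collider, so it is open.
Try {V6}:
  P1: blocked at fork node V6 ∈ conditioning set.
{V6} contains no descendant of V10 and blocks every backdoor path.
No other singleton works — e.g. {V4} leaves P1 open — so {V6} is the unique smallest valid adjustment set.

{V6}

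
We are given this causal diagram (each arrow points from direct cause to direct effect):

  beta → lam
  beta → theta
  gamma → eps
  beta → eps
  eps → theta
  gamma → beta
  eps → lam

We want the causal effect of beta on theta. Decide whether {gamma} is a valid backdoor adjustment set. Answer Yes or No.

Yes

Backdoor paths from beta to theta (paths whose first edge points into beta):
  P1: beta <- gamma -> eps -> theta
Condition 1 (no descendant of beta in the set): holds — descendants of beta are {eps, lam, theta}; none are in {gamma}.
Condition 2 (every backdoor path blocked by {gamma}):
  P1: blocked at fork node gamma ∈ conditioning set.
{gamma} satisfies the backdoor criterion.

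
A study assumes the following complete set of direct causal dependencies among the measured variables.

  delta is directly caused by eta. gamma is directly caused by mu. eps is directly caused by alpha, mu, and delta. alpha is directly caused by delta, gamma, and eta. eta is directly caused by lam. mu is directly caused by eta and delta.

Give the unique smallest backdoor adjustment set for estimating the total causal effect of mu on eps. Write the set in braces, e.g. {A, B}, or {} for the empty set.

Variables eligible for adjustment (non-descendants of mu, excluding mu and eps): {delta, eta, lam}.
Backdoor paths from mu to eps:
  P1: mu <- eta -> delta -> alpha -> eps
  P2: mu <- eta -> delta -> eps
  P3: mu <- eta -> alpha <- delta -> eps
  P4: mu <- eta -> alpha -> eps
  P5: mu <- delta <- eta -> alpha -> eps
  P6: mu <- delta -> alpha -> eps
  P7: mu <- delta -> eps
The empty set is not sufficient: P1 (mu <- eta -> delta -> alpha -> eps) has no collider blocking it and no conditioned non-collider, so it is open.
Try {delta, eta}:
  P1: blocked at fork node eta ∈ conditioning set.
  P2: blocked at fork node eta ∈ conditioning set.
  P3: blocked at fork node eta ∈ conditioning set.
  P4: blocked at fork node eta ∈ conditioning set.
  P5: blocked at chain node delta ∈ conditioning set.
  P6: blocked at fork node delta ∈ conditioning set.
  P7: blocked at fork node delta ∈ conditioning set.
{delta, eta} contains no descendant of mu and blocks every backdoor path.
Every element of {delta, eta} is needed (dropping delta leaves P6 open; dropping eta leaves P4 open), so no proper subset is valid.
Among all size-2 subsets of the eligible variables, only {delta, eta} blocks every backdoor path, so it is the unique smallest valid adjustment set.

{delta, eta}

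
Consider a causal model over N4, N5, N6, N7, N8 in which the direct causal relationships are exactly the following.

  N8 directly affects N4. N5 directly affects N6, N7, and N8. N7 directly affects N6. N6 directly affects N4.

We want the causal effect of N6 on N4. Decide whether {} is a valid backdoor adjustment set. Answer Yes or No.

Backdoor paths from N6 to N4 (paths whose first edge points into N6):
  P1: N6 <- N5 -> N8 -> N4
  P2: N6 <- N7 <- N5 -> N8 -> N4
Condition 1 (no descendant of N6 in the set): holds — descendants of N6 are {N4}; none are in {}.
Condition 2 (every backdoor path blocked by {}):
  P1: open — no interior node is in the conditioning set.
  P2: open — no interior node is in the conditioning set.
{} does not satisfy the backdoor criterion.

No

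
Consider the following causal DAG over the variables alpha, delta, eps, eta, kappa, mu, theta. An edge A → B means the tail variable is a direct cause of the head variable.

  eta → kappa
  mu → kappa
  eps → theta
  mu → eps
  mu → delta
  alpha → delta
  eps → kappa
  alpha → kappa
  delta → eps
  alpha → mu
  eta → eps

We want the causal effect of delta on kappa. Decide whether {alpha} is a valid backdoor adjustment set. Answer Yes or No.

Backdoor paths from delta to kappa (paths whose first edge points into delta):
  P1: delta <- alpha -> mu -> eps <- eta -> kappa
  P2: delta <- alpha -> mu -> eps -> kappa
  P3: delta <- alpha -> mu -> kappa
  P4: delta <- alpha -> kappa
  P5: delta <- mu <- alpha -> kappa
  P6: delta <- mu -> eps <- eta -> kappa
  P7: delta <- mu -> eps -> kappa
  P8: delta <- mu -> kappa
Condition 1 (no descendant of delta in the set): holds — descendants of delta are {eps, kappa, theta}; none are in {alpha}.
Condition 2 (every backdoor path blocked by {alpha}):
  P1: blocked at fork node alpha ∈ conditioning set.
  P2: blocked at fork node alpha ∈ conditioning set.
  P3: blocked at fork node alpha ∈ conditioning set.
  P4: blocked at fork node alpha ∈ conditioning set.
  P5: blocked at fork node alpha ∈ conditioning set.
  P6: blocked at collider eps (neither it nor any descendant is in the conditioning set).
  P7: open — no interior node is in the conditioning set.
  P8: open — no interior node is in the conditioning set.
{alpha} does not satisfy the backdoor criterion.

No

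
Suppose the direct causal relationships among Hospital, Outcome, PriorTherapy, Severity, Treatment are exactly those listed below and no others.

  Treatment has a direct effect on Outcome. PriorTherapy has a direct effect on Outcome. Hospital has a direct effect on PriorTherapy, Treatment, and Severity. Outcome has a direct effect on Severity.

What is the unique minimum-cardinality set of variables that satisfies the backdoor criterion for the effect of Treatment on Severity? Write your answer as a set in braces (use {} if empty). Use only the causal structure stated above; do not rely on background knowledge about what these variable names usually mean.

{Hospital}

Variables eligible for adjustment (non-descendants of Treatment, excluding Treatment and Severity): {Hospital, PriorTherapy}.
Backdoor paths from Treatment to Severity:
  P1: Treatment <- Hospital -> PriorTherapy -> Outcome -> Severity
  P2: Treatment <- Hospital -> Severity
The empty set is not sufficient: P1 (Treatment <- Hospital -> PriorTherapy -> Outcome -> Severity) has no collider blocking it and no conditioned non-collider, so it is open.
Try {Hospital}:
  P1: blocked at fork node Hospital ∈ conditioning set.
  P2: blocked at fork node Hospital ∈ conditioning set.
{Hospital} contains no descendant of Treatment and blocks every backdoor path.
No other singleton works — e.g. {PriorTherapy} leaves P2 open — so {Hospital} is the unique smallest valid adjustment set.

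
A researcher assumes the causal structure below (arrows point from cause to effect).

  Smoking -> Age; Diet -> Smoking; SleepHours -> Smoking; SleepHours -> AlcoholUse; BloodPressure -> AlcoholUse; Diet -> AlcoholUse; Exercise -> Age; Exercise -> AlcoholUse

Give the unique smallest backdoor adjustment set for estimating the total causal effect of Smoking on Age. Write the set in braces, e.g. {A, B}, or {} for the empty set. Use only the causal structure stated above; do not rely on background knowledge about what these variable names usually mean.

Variables eligible for adjustment (non-descendants of Smoking, excluding Smoking and Age): {AlcoholUse, BloodPressure, Diet, Exercise, SleepHours}.
Backdoor paths from Smoking to Age:
  P1: Smoking <- Diet -> AlcoholUse <- Exercise -> Age
  P2: Smoking <- SleepHours -> AlcoholUse <- Exercise -> Age
Each backdoor path contains an unconditioned collider, so every path is already blocked with the empty conditioning set:
  P1: blocked at collider AlcoholUse (neither it nor any descendant is in the conditioning set).
  P2: blocked at collider AlcoholUse (neither it nor any descendant is in the conditioning set).
The empty set is therefore the unique smallest valid set.

{}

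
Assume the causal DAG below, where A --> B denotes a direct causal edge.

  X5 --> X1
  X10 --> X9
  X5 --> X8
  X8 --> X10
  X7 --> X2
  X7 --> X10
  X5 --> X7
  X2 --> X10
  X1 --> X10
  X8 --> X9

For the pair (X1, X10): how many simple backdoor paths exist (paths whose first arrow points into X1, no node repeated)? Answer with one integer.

A backdoor path from X1 to X10 is any simple undirected path whose first edge points into X1 (i.e. leaves X1 via a parent).
Parents of X1: {X5}.
Enumerating:
  P1: X1 <- X5 -> X7 -> X2 -> X10
  P2: X1 <- X5 -> X7 -> X10
  P3: X1 <- X5 -> X8 -> X10
  P4: X1 <- X5 -> X8 -> X9 <- X10
That exhausts the simple backdoor paths. Count: 4.

4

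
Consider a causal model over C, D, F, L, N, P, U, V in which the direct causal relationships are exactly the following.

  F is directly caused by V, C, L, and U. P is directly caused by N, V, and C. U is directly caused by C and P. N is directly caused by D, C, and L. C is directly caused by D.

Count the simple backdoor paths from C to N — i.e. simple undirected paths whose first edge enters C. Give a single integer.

A backdoor path from C to N is any simple undirected path whose first edge points into C (i.e. leaves C via a parent).
Parents of C: {D}.
Enumerating:
  P1: C <- D -> N
That exhausts the simple backdoor paths. Count: 1.

1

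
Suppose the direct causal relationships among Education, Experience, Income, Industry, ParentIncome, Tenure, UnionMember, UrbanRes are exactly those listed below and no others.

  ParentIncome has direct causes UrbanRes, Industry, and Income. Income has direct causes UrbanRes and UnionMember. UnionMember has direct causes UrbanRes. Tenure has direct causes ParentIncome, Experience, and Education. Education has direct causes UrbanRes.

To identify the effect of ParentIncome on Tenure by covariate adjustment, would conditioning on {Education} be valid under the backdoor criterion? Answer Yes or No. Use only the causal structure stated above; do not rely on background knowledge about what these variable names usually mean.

Yes

Backdoor paths from ParentIncome to Tenure (paths whose first edge points into ParentIncome):
  P1: ParentIncome <- UrbanRes -> Education -> Tenure
  P2: ParentIncome <- Income <- UrbanRes -> Education -> Tenure
  P3: ParentIncome <- Income <- UnionMember <- UrbanRes -> Education -> Tenure
Condition 1 (no descendant of ParentIncome in the set): holds — descendants of ParentIncome are {Tenure}; none are in {Education}.
Condition 2 (every backdoor path blocked by {Education}):
  P1: blocked at chain node Education ∈ conditioning set.
  P2: blocked at chain node Education ∈ conditioning set.
  P3: blocked at chain node Education ∈ conditioning set.
{Education} satisfies the backdoor criterion.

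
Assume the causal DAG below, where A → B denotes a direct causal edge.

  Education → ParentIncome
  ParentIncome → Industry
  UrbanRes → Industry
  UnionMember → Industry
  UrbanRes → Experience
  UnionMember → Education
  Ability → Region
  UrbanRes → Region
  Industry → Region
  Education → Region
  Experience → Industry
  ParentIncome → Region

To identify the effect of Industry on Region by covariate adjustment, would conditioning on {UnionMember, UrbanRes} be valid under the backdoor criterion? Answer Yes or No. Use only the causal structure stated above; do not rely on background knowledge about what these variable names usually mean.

No

Backdoor paths from Industry to Region (paths whose first edge points into Industry):
  P1: Industry <- UnionMember -> Education -> ParentIncome -> Region
  P2: Industry <- UnionMember -> Education -> Region
  P3: Industry <- UrbanRes -> Region
  P4: Industry <- ParentIncome <- Education -> Region
  P5: Industry <- ParentIncome -> Region
  P6: Industry <- Experience <- UrbanRes -> Region
Condition 1 (no descendant of Industry in the set): holds — descendants of Industry are {Region}; none are in {UnionMember, UrbanRes}.
Condition 2 (every backdoor path blocked by {UnionMember, UrbanRes}):
  P1: blocked at fork node UnionMember ∈ conditioning set.
  P2: blocked at fork node UnionMember ∈ conditioning set.
  P3: blocked at fork node UrbanRes ∈ conditioning set.
  P4: open — no interior node is in the conditioning set.
  P5: open — no interior node is in the conditioning set.
  P6: blocked at fork node UrbanRes ∈ conditioning set.
{UnionMember, UrbanRes} does not satisfy the backdoor criterion.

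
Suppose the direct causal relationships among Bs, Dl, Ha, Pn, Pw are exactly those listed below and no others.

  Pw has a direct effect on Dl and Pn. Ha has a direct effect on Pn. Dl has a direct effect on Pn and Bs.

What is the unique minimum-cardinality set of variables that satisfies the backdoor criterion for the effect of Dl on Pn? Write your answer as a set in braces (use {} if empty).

Variables eligible for adjustment (non-descendants of Dl, excluding Dl and Pn): {Ha, Pw}.
Backdoor paths from Dl to Pn:
  P1: Dl <- Pw -> Pn
The empty set is not sufficient: P1 (Dl <- Pw -> Pn) has no collider blocking it and no conditioned non-collider, so it is open.
Try {Pw}:
  P1: blocked at fork node Pw ∈ conditioning set.
{Pw} contains no descendant of Dl and blocks every backdoor path.
No other singleton works — e.g. {Ha} leaves P1 open — so {Pw} is the unique smallest valid adjustment set.

{Pw}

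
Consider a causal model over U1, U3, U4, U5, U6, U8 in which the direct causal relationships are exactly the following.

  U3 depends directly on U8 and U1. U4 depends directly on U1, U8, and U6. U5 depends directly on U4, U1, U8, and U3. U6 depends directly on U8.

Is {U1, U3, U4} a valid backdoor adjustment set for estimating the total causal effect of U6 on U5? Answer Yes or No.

Backdoor paths from U6 to U5 (paths whose first edge points into U6):
  P1: U6 <- U8 -> U3 <- U1 -> U4 -> U5
  P2: U6 <- U8 -> U3 <- U1 -> U5
  P3: U6 <- U8 -> U3 -> U5
  P4: U6 <- U8 -> U4 <- U1 -> U3 -> U5
  P5: U6 <- U8 -> U4 <- U1 -> U5
  P6: U6 <- U8 -> U4 -> U5
  P7: U6 <- U8 -> U5
Condition 1 (no descendant of U6 in the set): FAILS — U4 is a descendant of U6.
Condition 2 (every backdoor path blocked by {U1, U3, U4}):
  P1: blocked at fork node U1 ∈ conditioning set.
  P2: blocked at fork node U1 ∈ conditioning set.
  P3: blocked at chain node U3 ∈ conditioning set.
  P4: blocked at fork node U1 ∈ conditioning set.
  P5: blocked at fork node U1 ∈ conditioning set.
  P6: blocked at chain node U4 ∈ conditioning set.
  P7: open — no interior node is in the conditioning set.
{U1, U3, U4} does not satisfy the backdoor criterion.

No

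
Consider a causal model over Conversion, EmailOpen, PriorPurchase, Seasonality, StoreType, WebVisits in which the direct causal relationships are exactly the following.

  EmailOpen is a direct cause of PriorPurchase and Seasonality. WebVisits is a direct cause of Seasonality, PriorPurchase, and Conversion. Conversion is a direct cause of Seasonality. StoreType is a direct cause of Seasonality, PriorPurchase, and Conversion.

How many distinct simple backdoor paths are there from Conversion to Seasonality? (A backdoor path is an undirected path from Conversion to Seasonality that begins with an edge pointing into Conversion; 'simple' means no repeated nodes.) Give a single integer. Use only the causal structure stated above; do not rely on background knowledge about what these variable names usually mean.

A backdoor path from Conversion to Seasonality is any simple undirected path whose first edge points into Conversion (i.e. leaves Conversion via a parent).
Parents of Conversion: {StoreType, WebVisits}.
Enumerating:
  P1: Conversion <- WebVisits -> PriorPurchase <- StoreType -> Seasonality
  P2: Conversion <- WebVisits -> PriorPurchase <- EmailOpen -> Seasonality
  P3: Conversion <- WebVisits -> Seasonality
  P4: Conversion <- StoreType -> PriorPurchase <- WebVisits -> Seasonality
  P5: Conversion <- StoreType -> PriorPurchase <- EmailOpen -> Seasonality
  P6: Conversion <- StoreType -> Seasonality
That exhausts the simple backdoor paths. Count: 6.

6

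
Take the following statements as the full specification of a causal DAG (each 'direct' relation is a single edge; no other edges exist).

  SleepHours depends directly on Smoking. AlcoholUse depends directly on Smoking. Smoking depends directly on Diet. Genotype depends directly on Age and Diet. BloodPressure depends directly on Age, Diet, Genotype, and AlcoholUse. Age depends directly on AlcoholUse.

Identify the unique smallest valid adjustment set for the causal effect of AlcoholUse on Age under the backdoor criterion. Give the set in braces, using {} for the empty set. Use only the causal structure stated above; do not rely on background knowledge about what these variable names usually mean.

Variables eligible for adjustment (non-descendants of AlcoholUse, excluding AlcoholUse and Age): {Diet, SleepHours, Smoking}.
Backdoor paths from AlcoholUse to Age:
  P1: AlcoholUse <- Smoking <- Diet -> Genotype <- Age
  P2: AlcoholUse <- Smoking <- Diet -> Genotype -> BloodPressure <- Age
  P3: AlcoholUse <- Smoking <- Diet -> BloodPressure <- Age
  P4: AlcoholUse <- Smoking <- Diet -> BloodPressure <- Genotype <- Age
Each backdoor path contains an unconditioned collider, so every path is already blocked with the empty conditioning set:
  P1: blocked at collider Genotype (neither it nor any descendant is in the conditioning set).
  P2: blocked at collider BloodPressure (neither it nor any descendant is in the conditioning set).
  P3: blocked at collider BloodPressure (neither it nor any descendant is in the conditioning set).
  P4: blocked at collider BloodPressure (neither it nor any descendant is in the conditioning set).
The empty set is therefore the unique smallest valid set.

{}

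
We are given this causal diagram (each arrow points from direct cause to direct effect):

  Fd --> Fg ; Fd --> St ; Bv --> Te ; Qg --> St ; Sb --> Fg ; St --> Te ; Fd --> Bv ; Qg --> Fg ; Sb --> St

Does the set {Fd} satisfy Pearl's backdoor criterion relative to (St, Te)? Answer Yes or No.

Backdoor paths from St to Te (paths whose first edge points into St):
  P1: St <- Fd -> Bv -> Te
  P2: St <- Qg -> Fg <- Fd -> Bv -> Te
  P3: St <- Sb -> Fg <- Fd -> Bv -> Te
Condition 1 (no descendant of St in the set): holds — descendants of St are {Te}; none are in {Fd}.
Condition 2 (every backdoor path blocked by {Fd}):
  P1: blocked at fork node Fd ∈ conditioning set.
  P2: blocked at collider Fg (neither it nor any descendant is in the conditioning set).
  P3: blocked at collider Fg (neither it nor any descendant is in the conditioning set).
{Fd} satisfies the backdoor criterion.

Yes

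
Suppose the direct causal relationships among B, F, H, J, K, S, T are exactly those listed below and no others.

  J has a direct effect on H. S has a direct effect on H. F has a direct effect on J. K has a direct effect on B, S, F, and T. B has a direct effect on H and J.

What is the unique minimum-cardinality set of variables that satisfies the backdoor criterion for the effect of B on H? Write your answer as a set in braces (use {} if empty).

{K}

Variables eligible for adjustment (non-descendants of B, excluding B and H): {F, K, S, T}.
Backdoor paths from B to H:
  P1: B <- K -> S -> H
  P2: B <- K -> F -> J -> H
The empty set is not sufficient: P1 (B <- K -> S -> H) has no collider blocking it and no conditioned non-collider, so it is open.
Try {K}:
  P1: blocked at fork node K ∈ conditioning set.
  P2: blocked at fork node K ∈ conditioning set.
{K} contains no descendant of B and blocks every backdoor path.
No other singleton works — e.g. {S} leaves P2 open — so {K} is the unique smallest valid adjustment set.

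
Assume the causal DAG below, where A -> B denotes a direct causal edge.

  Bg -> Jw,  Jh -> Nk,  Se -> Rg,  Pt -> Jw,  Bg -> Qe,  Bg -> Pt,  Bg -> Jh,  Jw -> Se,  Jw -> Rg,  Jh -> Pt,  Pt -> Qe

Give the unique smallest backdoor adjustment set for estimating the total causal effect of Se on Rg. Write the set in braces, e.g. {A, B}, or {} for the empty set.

{Jw}

Variables eligible for adjustment (non-descendants of Se, excluding Se and Rg): {Bg, Jh, Jw, Nk, Pt, Qe}.
Backdoor paths from Se to Rg:
  P1: Se <- Jw -> Rg
The empty set is not sufficient: P1 (Se <- Jw -> Rg) has no collider blocking it and no conditioned non-collider, so it is open.
Try {Jw}:
  P1: blocked at fork node Jw ∈ conditioning set.
{Jw} contains no descendant of Se and blocks every backdoor path.
No other singleton works — e.g. {Bg} leaves P1 open — so {Jw} is the unique smallest valid adjustment set.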